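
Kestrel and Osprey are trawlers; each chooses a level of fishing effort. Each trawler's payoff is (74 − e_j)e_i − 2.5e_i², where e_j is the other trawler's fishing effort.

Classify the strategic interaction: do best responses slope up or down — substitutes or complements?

strategic substitutes

Kestrel's payoff is (74 − e_O)e_K − 2.5e_K².
∂π/∂e_K = 74 − e_O − 5e_K = 0, so e_K = 14.8 − 0.2e_O.
The best-response slope de_K/de_O = −0.2 < 0: the reaction function is downward-sloping, so the choices are strategic substitutes.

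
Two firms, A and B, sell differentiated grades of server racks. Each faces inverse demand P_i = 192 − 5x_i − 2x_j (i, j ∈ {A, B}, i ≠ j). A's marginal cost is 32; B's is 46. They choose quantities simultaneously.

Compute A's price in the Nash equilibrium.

Firm A's profit: π = x_A(192 − 5x_A − 2x_B) − 32x_A.
∂π/∂x_A = 160 − 10x_A − 2x_B = 0 ⇒ x_A = 16 − 0.2x_B.
Similarly x_B = 14.6 − 0.2x_A.
Substituting the second reaction function into the first: x_A = 16 − 0.2(14.6 − 0.2x_A), which gives 0.96x_A = 13.08 ⇒ x_A = 13.625.
Then x_B = 14.6 − 0.2·13.625 = 11.875.
P_A = 192 − 5·13.625 − 2·11.875 = 100.125.

100.125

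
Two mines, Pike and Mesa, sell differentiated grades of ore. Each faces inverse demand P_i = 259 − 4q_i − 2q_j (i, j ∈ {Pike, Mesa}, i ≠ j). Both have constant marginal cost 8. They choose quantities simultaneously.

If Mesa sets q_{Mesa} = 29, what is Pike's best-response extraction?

Mine Pike's profit: π = q_{Pike}(259 − 4q_{Pike} − 2q_{Mesa}) − 8q_{Pike}.
∂π/∂q_{Pike} = 251 − 8q_{Pike} − 2q_{Mesa} = 0 ⇒ q_{Pike} = 31.375 − 0.25q_{Mesa}.
At q_{Mesa} = 29: q_{Pike} = 31.375 − 0.25·29 = 24.125.

24.125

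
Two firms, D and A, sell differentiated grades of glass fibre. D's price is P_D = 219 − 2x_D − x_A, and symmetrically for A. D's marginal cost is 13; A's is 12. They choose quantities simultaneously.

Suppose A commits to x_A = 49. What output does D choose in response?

Firm D's profit: π = x_D(219 − 2x_D − x_A) − 13x_D.
∂π/∂x_D = 206 − 4x_D − x_A = 0 ⇒ x_D = 51.5 − 0.25x_A.
At x_A = 49: x_D = 51.5 − 0.25·49 = 39.25.

39.25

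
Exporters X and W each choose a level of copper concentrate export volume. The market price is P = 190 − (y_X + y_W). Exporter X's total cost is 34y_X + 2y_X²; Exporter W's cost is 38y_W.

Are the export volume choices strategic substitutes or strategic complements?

Exporter X's profit: π = y_X(190 − (y_X + y_W)) − 34y_X − 2y_X².
∂π/∂y_X = 156 − 6y_X − y_W = 0, so y_X = 26 − (1/6)y_W.
The best-response slope dy_X/dy_W = −1/6 < 0: the reaction function is downward-sloping, so the choices are strategic substitutes.

strategic substitutes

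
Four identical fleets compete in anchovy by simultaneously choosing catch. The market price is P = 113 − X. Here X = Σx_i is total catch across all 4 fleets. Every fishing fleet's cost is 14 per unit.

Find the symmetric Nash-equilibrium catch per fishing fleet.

A representative fishing fleet's profit is π_i = x_i(113 − X) − 14x_i, with X = x_i + Σ_{j≠i} x_j.
First-order condition: 99 − 2x_i − Σ_{j≠i} x_j = 0.
With identical fishing fleets, set every x_j = x: then 99 − 2x − 3x = 0, i.e. x = 99/5 = 19.8.

19.8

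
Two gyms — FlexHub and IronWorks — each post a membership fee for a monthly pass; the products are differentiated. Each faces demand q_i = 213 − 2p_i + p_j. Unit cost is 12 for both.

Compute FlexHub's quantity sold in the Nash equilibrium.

FlexHub's profit: π = (p_{FlexHub} − 12)(213 − 2p_{FlexHub} + p_{IronWorks}).
∂π/∂p_{FlexHub} = 237 − 4p_{FlexHub} + p_{IronWorks} = 0 ⇒ p_{FlexHub} = 59.25 + 0.25p_{IronWorks}.
By symmetry p_{IronWorks} = p_{FlexHub}; substituting into the reaction function, 0.75p_{FlexHub} = 59.25 and p_{FlexHub} = 79.
q_{FlexHub} = 213 − 2·79 + 79 = 134.

134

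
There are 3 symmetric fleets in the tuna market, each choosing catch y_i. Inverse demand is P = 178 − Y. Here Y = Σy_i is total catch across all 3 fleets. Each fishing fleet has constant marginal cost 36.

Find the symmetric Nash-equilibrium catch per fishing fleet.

A representative fishing fleet's profit is π_i = y_i(178 − Y) − 36y_i, with Y = y_i + Σ_{j≠i} y_j.
First-order condition: 142 − 2y_i − Σ_{j≠i} y_j = 0.
Imposing symmetry (y_j = y for all j) turns Σ_{j≠i} y_j into 2y, so 142 = 4y and y = 35.5.

35.5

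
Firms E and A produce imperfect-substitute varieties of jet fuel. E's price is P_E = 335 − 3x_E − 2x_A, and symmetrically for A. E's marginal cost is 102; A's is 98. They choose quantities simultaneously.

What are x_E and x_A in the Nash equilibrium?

Firm E's profit: π = x_E(335 − 3x_E − 2x_A) − 102x_E.
∂π/∂x_E = 233 − 6x_E − 2x_A = 0 ⇒ x_E = 233/6 − (1/3)x_A.
Similarly x_A = 39.5 − (1/3)x_E.
Plugging x_A into E's best response: x_E = 233/6 − (1/3)(39.5 − (1/3)x_E) ⇒ (8/9)x_E = 77/3, so x_E = 28.875.
Then x_A = 39.5 − (1/3)·28.875 = 29.875.

28.875, 29.875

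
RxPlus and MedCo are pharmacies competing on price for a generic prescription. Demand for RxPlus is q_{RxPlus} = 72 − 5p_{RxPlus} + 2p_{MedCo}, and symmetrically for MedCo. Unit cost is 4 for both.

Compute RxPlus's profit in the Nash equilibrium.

281.25

RxPlus's profit: π = (p_{RxPlus} − 4)(72 − 5p_{RxPlus} + 2p_{MedCo}).
∂π/∂p_{RxPlus} = 92 − 10p_{RxPlus} + 2p_{MedCo} = 0 ⇒ p_{RxPlus} = 9.2 + 0.2p_{MedCo}.
By symmetry p_{MedCo} = p_{RxPlus}; substituting into the reaction function, 0.8p_{RxPlus} = 9.2 and p_{RxPlus} = 11.5.
q_{RxPlus} = 72 − 5·11.5 + 2·11.5 = 37.5.
Profit = (11.5 − 4)·37.5 = 281.25.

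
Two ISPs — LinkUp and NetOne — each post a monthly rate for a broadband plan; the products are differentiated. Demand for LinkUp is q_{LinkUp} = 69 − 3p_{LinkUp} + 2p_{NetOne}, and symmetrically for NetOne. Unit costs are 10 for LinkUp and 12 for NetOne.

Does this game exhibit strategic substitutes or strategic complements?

LinkUp's profit: π = (p_{LinkUp} − 10)(69 − 3p_{LinkUp} + 2p_{NetOne}).
∂π/∂p_{LinkUp} = 99 − 6p_{LinkUp} + 2p_{NetOne} = 0 ⇒ p_{LinkUp} = 16.5 + (1/3)p_{NetOne}.
The best-response slope dp_{LinkUp}/dp_{NetOne} = 1/3 > 0: the reaction function is upward-sloping, so the choices are strategic complements.

strategic complements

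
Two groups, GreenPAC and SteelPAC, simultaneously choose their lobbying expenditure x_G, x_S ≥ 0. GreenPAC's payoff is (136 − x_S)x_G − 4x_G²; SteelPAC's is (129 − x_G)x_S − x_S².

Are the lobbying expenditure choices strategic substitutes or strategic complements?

strategic substitutes

Expanding GreenPAC's payoff: 136x_G − x_Sx_G − 4x_G².
∂π/∂x_G = 136 − x_S − 8x_G = 0, so x_G = 17 − 0.125x_S.
The best-response slope dx_G/dx_S = −0.125 < 0: the reaction function is downward-sloping, so the choices are strategic substitutes.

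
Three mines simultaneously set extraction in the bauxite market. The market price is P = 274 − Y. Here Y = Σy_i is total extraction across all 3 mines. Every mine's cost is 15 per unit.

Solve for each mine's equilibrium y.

64.75

A representative mine's profit is π_i = y_i(274 − Y) − 15y_i, with Y = y_i + Σ_{j≠i} y_j.
First-order condition: 259 − 2y_i − Σ_{j≠i} y_j = 0.
Imposing symmetry (y_j = y for all j) turns Σ_{j≠i} y_j into 2y, so 259 = 4y and y = 64.75.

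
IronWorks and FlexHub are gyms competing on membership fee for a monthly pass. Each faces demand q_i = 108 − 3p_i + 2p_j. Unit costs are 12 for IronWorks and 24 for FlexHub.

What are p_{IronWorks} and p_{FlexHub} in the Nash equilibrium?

38.25, 42.75

IronWorks's profit: π = (p_{IronWorks} − 12)(108 − 3p_{IronWorks} + 2p_{FlexHub}).
∂π/∂p_{IronWorks} = 144 − 6p_{IronWorks} + 2p_{FlexHub} = 0 ⇒ p_{IronWorks} = 24 + (1/3)p_{FlexHub}.
Similarly p_{FlexHub} = 30 + (1/3)p_{IronWorks}.
Solving the two reaction functions simultaneously: (1 − (1/3)(1/3))p_{IronWorks} = 24 + (1/3)·30, so (8/9)p_{IronWorks} = 34 and p_{IronWorks} = 38.25.
Then p_{FlexHub} = 30 + (1/3)·38.25 = 42.75.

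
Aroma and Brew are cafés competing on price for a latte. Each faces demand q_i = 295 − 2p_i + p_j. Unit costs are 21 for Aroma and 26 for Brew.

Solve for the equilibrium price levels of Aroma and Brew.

113, 115

Aroma's profit: π = (p_{Aroma} − 21)(295 − 2p_{Aroma} + p_{Brew}).
∂π/∂p_{Aroma} = 337 − 4p_{Aroma} + p_{Brew} = 0 ⇒ p_{Aroma} = 84.25 + 0.25p_{Brew}.
Similarly p_{Brew} = 86.75 + 0.25p_{Aroma}.
Solving the two reaction functions simultaneously: (1 − (0.25)(0.25))p_{Aroma} = 84.25 + 0.25·86.75, so 0.9375p_{Aroma} = 105.9375 and p_{Aroma} = 113.
Then p_{Brew} = 86.75 + 0.25·113 = 115.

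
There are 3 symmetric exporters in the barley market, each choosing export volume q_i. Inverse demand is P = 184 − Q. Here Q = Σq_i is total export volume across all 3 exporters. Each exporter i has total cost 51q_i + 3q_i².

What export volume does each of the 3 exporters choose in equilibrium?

13.3

A representative exporter's profit is π_i = q_i(184 − Q) − 51q_i − 3q_i², with Q = q_i + Σ_{j≠i} q_j.
First-order condition: 133 − 8q_i − Σ_{j≠i} q_j = 0.
In a symmetric equilibrium every exporter chooses the same q, so Σ_{j≠i} q_j = 2q. The condition becomes 133 − 10q = 0, giving q = 133/10 = 13.3.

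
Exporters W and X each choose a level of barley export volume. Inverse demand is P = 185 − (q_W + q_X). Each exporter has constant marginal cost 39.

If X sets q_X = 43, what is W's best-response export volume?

51.5

Exporter W's profit: π = q_W(185 − (q_W + q_X)) − 39q_W.
∂π/∂q_W = 146 − 2q_W − q_X = 0, so q_W = 73 − 0.5q_X.
At q_X = 43: q_W = 73 − 0.5·43 = 51.5.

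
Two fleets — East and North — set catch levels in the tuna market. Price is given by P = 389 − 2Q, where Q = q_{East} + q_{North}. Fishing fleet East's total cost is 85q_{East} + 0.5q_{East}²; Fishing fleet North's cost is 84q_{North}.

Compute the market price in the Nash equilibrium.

198.625

Fishing fleet East's profit: π = q_{East}(389 − 2(q_{East} + q_{North})) − 85q_{East} − 0.5q_{East}².
∂π/∂q_{East} = 304 − 5q_{East} − 2q_{North} = 0, so q_{East} = 60.8 − 0.4q_{North}.
For North: ∂π/∂q_{North} = 305 − 4q_{North} − 2q_{East} = 0 ⇒ q_{North} = 76.25 − 0.5q_{East}.
Substituting the second reaction function into the first: q_{East} = 60.8 − 0.4(76.25 − 0.5q_{East}), which gives 0.8q_{East} = 30.3 ⇒ q_{East} = 37.875.
Then q_{North} = 76.25 − 0.5·37.875 = 57.3125.
Equilibrium price: P = 389 − 2·95.1875 = 198.625.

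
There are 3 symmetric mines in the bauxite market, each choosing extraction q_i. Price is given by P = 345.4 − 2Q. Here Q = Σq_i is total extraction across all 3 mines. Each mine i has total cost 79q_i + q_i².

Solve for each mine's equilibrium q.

A representative mine's profit is π_i = q_i(345.4 − 2Q) − 79q_i − q_i², with Q = q_i + Σ_{j≠i} q_j.
First-order condition: 266.4 − 6q_i − 2Σ_{j≠i} q_j = 0.
Imposing symmetry (q_j = q for all j) turns Σ_{j≠i} q_j into 2q, so 266.4 = 10q and q = 26.64.

26.64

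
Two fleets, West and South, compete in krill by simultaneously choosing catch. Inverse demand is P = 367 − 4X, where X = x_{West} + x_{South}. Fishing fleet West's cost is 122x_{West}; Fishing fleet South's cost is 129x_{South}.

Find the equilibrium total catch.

40.25

Fishing fleet West's profit: π = x_{West}(367 − 4(x_{West} + x_{South})) − 122x_{West}.
∂π/∂x_{West} = 245 − 8x_{West} − 4x_{South} = 0, so x_{West} = 30.625 − 0.5x_{South}.
By the same steps for South: x_{South} = 29.75 − 0.5x_{West}.
Solving the two reaction functions simultaneously: (1 − (−0.5)(−0.5))x_{West} = 30.625 − 0.5·29.75, so 0.75x_{West} = 15.75 and x_{West} = 21.
Then x_{South} = 29.75 − 0.5·21 = 19.25.
Total catch: 21 + 19.25 = 40.25.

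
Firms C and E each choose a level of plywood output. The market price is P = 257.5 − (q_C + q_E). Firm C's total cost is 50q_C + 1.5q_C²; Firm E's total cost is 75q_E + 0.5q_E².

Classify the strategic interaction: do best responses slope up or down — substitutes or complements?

Firm C's profit: π = q_C(257.5 − (q_C + q_E)) − 50q_C − 1.5q_C².
∂π/∂q_C = 207.5 − 5q_C − q_E = 0, so q_C = 41.5 − 0.2q_E.
The best-response slope dq_C/dq_E = −0.2 < 0: the reaction function is downward-sloping, so the choices are strategic substitutes.

strategic substitutes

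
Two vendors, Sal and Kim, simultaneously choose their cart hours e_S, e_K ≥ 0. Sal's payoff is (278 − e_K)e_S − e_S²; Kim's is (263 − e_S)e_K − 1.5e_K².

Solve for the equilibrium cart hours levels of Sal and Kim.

Expanding Sal's payoff: 278e_S − e_Ke_S − e_S².
∂π/∂e_S = 278 − e_K − 2e_S = 0, so e_S = 139 − 0.5e_K.
Likewise for Kim: e_K = 263/3 − (1/3)e_S.
Solving the two reaction functions simultaneously: (1 − (−0.5)(−1/3))e_S = 139 − 0.5·(263/3), so (5/6)e_S = 571/6 and e_S = 114.2.
Then e_K = 263/3 − (1/3)·114.2 = 49.6.

114.2, 49.6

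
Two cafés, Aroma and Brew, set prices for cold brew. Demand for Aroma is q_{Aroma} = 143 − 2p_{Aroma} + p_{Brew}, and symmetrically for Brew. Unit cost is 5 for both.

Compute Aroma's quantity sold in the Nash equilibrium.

92

Aroma's profit: π = (p_{Aroma} − 5)(143 − 2p_{Aroma} + p_{Brew}).
∂π/∂p_{Aroma} = 153 − 4p_{Aroma} + p_{Brew} = 0 ⇒ p_{Aroma} = 38.25 + 0.25p_{Brew}.
Setting p_{Aroma} = p_{Brew} in the reaction function: p_{Aroma} = 38.25 + 0.25p_{Aroma}, so p_{Aroma} = 38.25 / 0.75 = 51.
q_{Aroma} = 143 − 2·51 + 51 = 92.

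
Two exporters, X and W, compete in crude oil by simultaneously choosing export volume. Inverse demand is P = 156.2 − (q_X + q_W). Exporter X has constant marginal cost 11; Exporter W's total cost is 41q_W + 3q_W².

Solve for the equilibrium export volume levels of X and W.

69.76, 5.68

Exporter X's profit: π = q_X(156.2 − (q_X + q_W)) − 11q_X.
∂π/∂q_X = 145.2 − 2q_X − q_W = 0, so q_X = 72.6 − 0.5q_W.
For W: ∂π/∂q_W = 115.2 − 8q_W − q_X = 0 ⇒ q_W = 14.4 − 0.125q_X.
Substituting the second reaction function into the first: q_X = 72.6 − 0.5(14.4 − 0.125q_X), which gives 0.9375q_X = 65.4 ⇒ q_X = 69.76.
Then q_W = 14.4 − 0.125·69.76 = 5.68.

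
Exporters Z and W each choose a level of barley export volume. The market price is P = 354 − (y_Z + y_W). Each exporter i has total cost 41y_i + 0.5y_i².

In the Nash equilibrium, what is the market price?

197.5

Exporter Z's profit: π = y_Z(354 − (y_Z + y_W)) − 41y_Z − 0.5y_Z².
∂π/∂y_Z = 313 − 3y_Z − y_W = 0, so y_Z = 313/3 − (1/3)y_W.
Setting y_Z = y_W in the reaction function: y_Z = 313/3 − (1/3)y_Z, so y_Z = (313/3) / (4/3) = 78.25.
Equilibrium price: P = 354 − 156.5 = 197.5.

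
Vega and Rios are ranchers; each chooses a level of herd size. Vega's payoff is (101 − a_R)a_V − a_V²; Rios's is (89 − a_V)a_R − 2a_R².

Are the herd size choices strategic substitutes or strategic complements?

strategic substitutes

Expanding Vega's payoff: 101a_V − a_Ra_V − a_V².
∂π/∂a_V = 101 − a_R − 2a_V = 0, so a_V = 50.5 − 0.5a_R.
The best-response slope da_V/da_R = −0.5 < 0: the reaction function is downward-sloping, so the choices are strategic substitutes.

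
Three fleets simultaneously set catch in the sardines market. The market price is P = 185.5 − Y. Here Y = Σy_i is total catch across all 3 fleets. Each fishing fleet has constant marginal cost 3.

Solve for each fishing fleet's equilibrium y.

45.625

A representative fishing fleet's profit is π_i = y_i(185.5 − Y) − 3y_i, with Y = y_i + Σ_{j≠i} y_j.
First-order condition: 182.5 − 2y_i − Σ_{j≠i} y_j = 0.
In a symmetric equilibrium every fishing fleet chooses the same y, so Σ_{j≠i} y_j = 2y. The condition becomes 182.5 − 4y = 0, giving y = 182.5/4 = 45.625.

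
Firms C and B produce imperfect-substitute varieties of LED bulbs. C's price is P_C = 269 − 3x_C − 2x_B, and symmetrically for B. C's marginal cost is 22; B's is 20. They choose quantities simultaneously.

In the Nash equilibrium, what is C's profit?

2836.6875

Firm C's profit: π = x_C(269 − 3x_C − 2x_B) − 22x_C.
∂π/∂x_C = 247 − 6x_C − 2x_B = 0 ⇒ x_C = 247/6 − (1/3)x_B.
Similarly x_B = 41.5 − (1/3)x_C.
Substituting the second reaction function into the first: x_C = 247/6 − (1/3)(41.5 − (1/3)x_C), which gives (8/9)x_C = 82/3 ⇒ x_C = 30.75.
Then x_B = 41.5 − (1/3)·30.75 = 31.25.
P_C = 269 − 3·30.75 − 2·31.25 = 114.25.
Profit = (114.25 − 22)·30.75 = 2836.6875.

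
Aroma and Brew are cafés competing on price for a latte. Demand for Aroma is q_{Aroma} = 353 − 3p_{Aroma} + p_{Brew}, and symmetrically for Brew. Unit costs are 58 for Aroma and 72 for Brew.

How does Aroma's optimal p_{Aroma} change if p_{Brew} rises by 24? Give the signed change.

Aroma's profit: π = (p_{Aroma} − 58)(353 − 3p_{Aroma} + p_{Brew}).
∂π/∂p_{Aroma} = 527 − 6p_{Aroma} + p_{Brew} = 0 ⇒ p_{Aroma} = 527/6 + (1/6)p_{Brew}.
The reaction-function slope is 1/6, so a 24-unit rise in p_{Brew} moves p_{Aroma} by 1/6 × 24 = 4. Aroma's best response rises — the actions are strategic complements.

4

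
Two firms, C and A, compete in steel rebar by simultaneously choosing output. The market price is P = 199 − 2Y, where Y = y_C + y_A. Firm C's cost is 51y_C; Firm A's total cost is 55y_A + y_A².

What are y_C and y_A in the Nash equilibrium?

Firm C's profit: π = y_C(199 − 2(y_C + y_A)) − 51y_C.
∂π/∂y_C = 148 − 4y_C − 2y_A = 0, so y_C = 37 − 0.5y_A.
For A: ∂π/∂y_A = 144 − 6y_A − 2y_C = 0 ⇒ y_A = 24 − (1/3)y_C.
Plugging y_A into C's best response: y_C = 37 − 0.5(24 − (1/3)y_C) ⇒ (5/6)y_C = 25, so y_C = 30.
Then y_A = 24 − (1/3)·30 = 14.

30, 14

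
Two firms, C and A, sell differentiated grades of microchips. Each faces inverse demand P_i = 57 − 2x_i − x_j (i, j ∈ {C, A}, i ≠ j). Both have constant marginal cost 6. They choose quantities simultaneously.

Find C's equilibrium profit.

Firm C's profit: π = x_C(57 − 2x_C − x_A) − 6x_C.
∂π/∂x_C = 51 − 4x_C − x_A = 0 ⇒ x_C = 12.75 − 0.25x_A.
By symmetry x_A = x_C; substituting into the reaction function, 1.25x_C = 12.75 and x_C = 10.2.
P_C = 57 − 2·10.2 − 10.2 = 26.4.
Profit = (26.4 − 6)·10.2 = 208.08.

208.08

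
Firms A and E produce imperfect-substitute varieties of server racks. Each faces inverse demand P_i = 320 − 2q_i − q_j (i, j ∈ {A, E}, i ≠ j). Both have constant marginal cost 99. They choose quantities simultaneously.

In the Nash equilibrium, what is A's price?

Firm A's profit: π = q_A(320 − 2q_A − q_E) − 99q_A.
∂π/∂q_A = 221 − 4q_A − q_E = 0 ⇒ q_A = 55.25 − 0.25q_E.
Setting q_A = q_E in the reaction function: q_A = 55.25 − 0.25q_A, so q_A = 55.25 / 1.25 = 44.2.
P_A = 320 − 2·44.2 − 44.2 = 187.4.

187.4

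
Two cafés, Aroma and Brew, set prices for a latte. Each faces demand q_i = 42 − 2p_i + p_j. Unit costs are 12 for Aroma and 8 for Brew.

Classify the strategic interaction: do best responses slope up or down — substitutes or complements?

Aroma's profit: π = (p_{Aroma} − 12)(42 − 2p_{Aroma} + p_{Brew}).
∂π/∂p_{Aroma} = 66 − 4p_{Aroma} + p_{Brew} = 0 ⇒ p_{Aroma} = 16.5 + 0.25p_{Brew}.
The best-response slope dp_{Aroma}/dp_{Brew} = 0.25 > 0: the reaction function is upward-sloping, so the choices are strategic complements.

strategic complements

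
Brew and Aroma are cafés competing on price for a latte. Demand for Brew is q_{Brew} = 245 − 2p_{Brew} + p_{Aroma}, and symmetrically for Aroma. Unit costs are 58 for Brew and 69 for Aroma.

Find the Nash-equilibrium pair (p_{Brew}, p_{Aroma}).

121.8, 126.2

Brew's profit: π = (p_{Brew} − 58)(245 − 2p_{Brew} + p_{Aroma}).
∂π/∂p_{Brew} = 361 − 4p_{Brew} + p_{Aroma} = 0 ⇒ p_{Brew} = 90.25 + 0.25p_{Aroma}.
Similarly p_{Aroma} = 95.75 + 0.25p_{Brew}.
Substituting the second reaction function into the first: p_{Brew} = 90.25 + 0.25(95.75 + 0.25p_{Brew}), which gives 0.9375p_{Brew} = 114.1875 ⇒ p_{Brew} = 121.8.
Then p_{Aroma} = 95.75 + 0.25·121.8 = 126.2.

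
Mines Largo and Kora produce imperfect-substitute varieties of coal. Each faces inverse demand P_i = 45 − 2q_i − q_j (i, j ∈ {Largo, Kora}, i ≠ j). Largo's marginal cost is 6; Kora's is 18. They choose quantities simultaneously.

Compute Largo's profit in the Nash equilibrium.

Mine Largo's profit: π = q_{Largo}(45 − 2q_{Largo} − q_{Kora}) − 6q_{Largo}.
∂π/∂q_{Largo} = 39 − 4q_{Largo} − q_{Kora} = 0 ⇒ q_{Largo} = 9.75 − 0.25q_{Kora}.
Similarly q_{Kora} = 6.75 − 0.25q_{Largo}.
Substituting the second reaction function into the first: q_{Largo} = 9.75 − 0.25(6.75 − 0.25q_{Largo}), which gives 0.9375q_{Largo} = 8.0625 ⇒ q_{Largo} = 8.6.
Then q_{Kora} = 6.75 − 0.25·8.6 = 4.6.
P_{Largo} = 45 − 2·8.6 − 4.6 = 23.2.
Profit = (23.2 − 6)·8.6 = 147.92.

147.92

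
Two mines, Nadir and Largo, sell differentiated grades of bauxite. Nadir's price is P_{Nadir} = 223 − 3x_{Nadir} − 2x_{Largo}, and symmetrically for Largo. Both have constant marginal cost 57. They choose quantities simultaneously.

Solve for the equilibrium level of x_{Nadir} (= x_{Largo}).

20.75

Mine Nadir's profit: π = x_{Nadir}(223 − 3x_{Nadir} − 2x_{Largo}) − 57x_{Nadir}.
∂π/∂x_{Nadir} = 166 − 6x_{Nadir} − 2x_{Largo} = 0 ⇒ x_{Nadir} = 83/3 − (1/3)x_{Largo}.
Setting x_{Nadir} = x_{Largo} in the reaction function: x_{Nadir} = 83/3 − (1/3)x_{Nadir}, so x_{Nadir} = (83/3) / (4/3) = 20.75.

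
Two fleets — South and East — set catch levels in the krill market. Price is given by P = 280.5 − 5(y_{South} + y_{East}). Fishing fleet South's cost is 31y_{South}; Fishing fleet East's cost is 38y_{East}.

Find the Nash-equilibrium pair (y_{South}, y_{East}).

17.1, 15.7

Fishing fleet South's profit: π = y_{South}(280.5 − 5(y_{South} + y_{East})) − 31y_{South}.
∂π/∂y_{South} = 249.5 − 10y_{South} − 5y_{East} = 0, so y_{South} = 24.95 − 0.5y_{East}.
By the same steps for East: y_{East} = 24.25 − 0.5y_{South}.
Solving the two reaction functions simultaneously: (1 − (−0.5)(−0.5))y_{South} = 24.95 − 0.5·24.25, so 0.75y_{South} = 12.825 and y_{South} = 17.1.
Then y_{East} = 24.25 − 0.5·17.1 = 15.7.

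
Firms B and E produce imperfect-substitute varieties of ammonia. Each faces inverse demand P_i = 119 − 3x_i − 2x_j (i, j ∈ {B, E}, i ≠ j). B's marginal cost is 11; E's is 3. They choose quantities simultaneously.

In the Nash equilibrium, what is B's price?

Firm B's profit: π = x_B(119 − 3x_B − 2x_E) − 11x_B.
∂π/∂x_B = 108 − 6x_B − 2x_E = 0 ⇒ x_B = 18 − (1/3)x_E.
Similarly x_E = 58/3 − (1/3)x_B.
Substituting the second reaction function into the first: x_B = 18 − (1/3)(58/3 − (1/3)x_B), which gives (8/9)x_B = 104/9 ⇒ x_B = 13.
Then x_E = 58/3 − (1/3)·13 = 15.
P_B = 119 − 3·13 − 2·15 = 50.

50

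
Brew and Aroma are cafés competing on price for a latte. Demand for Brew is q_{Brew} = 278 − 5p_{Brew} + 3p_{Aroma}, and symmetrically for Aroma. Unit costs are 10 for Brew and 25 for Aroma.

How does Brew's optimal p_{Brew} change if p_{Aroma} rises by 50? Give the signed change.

Brew's profit: π = (p_{Brew} − 10)(278 − 5p_{Brew} + 3p_{Aroma}).
∂π/∂p_{Brew} = 328 − 10p_{Brew} + 3p_{Aroma} = 0 ⇒ p_{Brew} = 32.8 + 0.3p_{Aroma}.
The reaction-function slope is 0.3, so a 50-unit rise in p_{Aroma} moves p_{Brew} by 0.3 × 50 = 15. Brew's best response rises — the actions are strategic complements.

15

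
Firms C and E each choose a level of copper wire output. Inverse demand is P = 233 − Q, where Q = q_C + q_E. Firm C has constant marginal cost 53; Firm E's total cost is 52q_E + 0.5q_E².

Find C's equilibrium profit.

Firm C's profit: π = q_C(233 − (q_C + q_E)) − 53q_C.
∂π/∂q_C = 180 − 2q_C − q_E = 0, so q_C = 90 − 0.5q_E.
For E: ∂π/∂q_E = 181 − 3q_E − q_C = 0 ⇒ q_E = 181/3 − (1/3)q_C.
Substituting the second reaction function into the first: q_C = 90 − 0.5(181/3 − (1/3)q_C), which gives (5/6)q_C = 359/6 ⇒ q_C = 71.8.
Then q_E = 181/3 − (1/3)·71.8 = 36.4.
Price P = 233 − 108.2 = 124.8.
C's profit: (124.8 − 53)·71.8 = 5155.24.

5155.24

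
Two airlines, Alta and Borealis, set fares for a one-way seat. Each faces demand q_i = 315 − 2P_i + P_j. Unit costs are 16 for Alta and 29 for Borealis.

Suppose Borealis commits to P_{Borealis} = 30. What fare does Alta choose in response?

94.25

Alta's profit: π = (P_{Alta} − 16)(315 − 2P_{Alta} + P_{Borealis}).
∂π/∂P_{Alta} = 347 − 4P_{Alta} + P_{Borealis} = 0 ⇒ P_{Alta} = 86.75 + 0.25P_{Borealis}.
At P_{Borealis} = 30: P_{Alta} = 86.75 + 0.25·30 = 94.25.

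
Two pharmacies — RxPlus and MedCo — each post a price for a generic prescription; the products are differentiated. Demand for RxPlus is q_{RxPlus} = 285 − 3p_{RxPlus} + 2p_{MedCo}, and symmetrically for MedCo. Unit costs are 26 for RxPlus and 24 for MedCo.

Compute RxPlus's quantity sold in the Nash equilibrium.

RxPlus's profit: π = (p_{RxPlus} − 26)(285 − 3p_{RxPlus} + 2p_{MedCo}).
∂π/∂p_{RxPlus} = 363 − 6p_{RxPlus} + 2p_{MedCo} = 0 ⇒ p_{RxPlus} = 60.5 + (1/3)p_{MedCo}.
Similarly p_{MedCo} = 59.5 + (1/3)p_{RxPlus}.
Solving the two reaction functions simultaneously: (1 − (1/3)(1/3))p_{RxPlus} = 60.5 + (1/3)·59.5, so (8/9)p_{RxPlus} = 241/3 and p_{RxPlus} = 90.375.
Then p_{MedCo} = 59.5 + (1/3)·90.375 = 89.625.
q_{RxPlus} = 285 − 3·90.375 + 2·89.625 = 193.125.

193.125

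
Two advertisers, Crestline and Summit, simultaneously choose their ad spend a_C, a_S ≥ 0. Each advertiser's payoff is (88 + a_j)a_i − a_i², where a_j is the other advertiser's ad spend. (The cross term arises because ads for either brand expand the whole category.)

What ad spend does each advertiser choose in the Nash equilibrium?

Crestline's payoff is (88 + a_S)a_C − a_C².
∂π/∂a_C = 88 + a_S − 2a_C = 0, so a_C = 44 + 0.5a_S.
The game is symmetric, so in equilibrium a_S = a_C: the reaction function gives 0.5a_C = 44, hence a_C = 88.

88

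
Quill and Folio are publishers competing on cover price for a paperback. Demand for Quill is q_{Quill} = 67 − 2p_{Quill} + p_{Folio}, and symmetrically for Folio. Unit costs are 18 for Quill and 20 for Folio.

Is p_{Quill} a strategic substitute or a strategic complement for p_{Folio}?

Quill's profit: π = (p_{Quill} − 18)(67 − 2p_{Quill} + p_{Folio}).
∂π/∂p_{Quill} = 103 − 4p_{Quill} + p_{Folio} = 0 ⇒ p_{Quill} = 25.75 + 0.25p_{Folio}.
The best-response slope dp_{Quill}/dp_{Folio} = 0.25 > 0: the reaction function is upward-sloping, so the choices are strategic complements.

strategic complements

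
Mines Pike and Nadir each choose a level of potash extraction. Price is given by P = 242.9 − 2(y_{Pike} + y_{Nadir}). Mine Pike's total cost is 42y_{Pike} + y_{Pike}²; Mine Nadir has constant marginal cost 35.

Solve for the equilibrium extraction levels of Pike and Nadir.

19.39, 42.28

Mine Pike's profit: π = y_{Pike}(242.9 − 2(y_{Pike} + y_{Nadir})) − 42y_{Pike} − y_{Pike}².
∂π/∂y_{Pike} = 200.9 − 6y_{Pike} − 2y_{Nadir} = 0, so y_{Pike} = 2009/60 − (1/3)y_{Nadir}.
For Nadir: ∂π/∂y_{Nadir} = 207.9 − 4y_{Nadir} − 2y_{Pike} = 0 ⇒ y_{Nadir} = 51.975 − 0.5y_{Pike}.
Solving the two reaction functions simultaneously: (1 − (−1/3)(−0.5))y_{Pike} = 2009/60 − (1/3)·51.975, so (5/6)y_{Pike} = 1939/120 and y_{Pike} = 19.39.
Then y_{Nadir} = 51.975 − 0.5·19.39 = 42.28.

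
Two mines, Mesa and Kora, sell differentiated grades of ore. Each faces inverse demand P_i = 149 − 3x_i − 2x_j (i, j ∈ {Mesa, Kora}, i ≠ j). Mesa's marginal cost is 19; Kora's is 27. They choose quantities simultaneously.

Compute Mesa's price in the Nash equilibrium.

Mine Mesa's profit: π = x_{Mesa}(149 − 3x_{Mesa} − 2x_{Kora}) − 19x_{Mesa}.
∂π/∂x_{Mesa} = 130 − 6x_{Mesa} − 2x_{Kora} = 0 ⇒ x_{Mesa} = 65/3 − (1/3)x_{Kora}.
Similarly x_{Kora} = 61/3 − (1/3)x_{Mesa}.
Substituting the second reaction function into the first: x_{Mesa} = 65/3 − (1/3)(61/3 − (1/3)x_{Mesa}), which gives (8/9)x_{Mesa} = 134/9 ⇒ x_{Mesa} = 16.75.
Then x_{Kora} = 61/3 − (1/3)·16.75 = 14.75.
P_{Mesa} = 149 − 3·16.75 − 2·14.75 = 69.25.

69.25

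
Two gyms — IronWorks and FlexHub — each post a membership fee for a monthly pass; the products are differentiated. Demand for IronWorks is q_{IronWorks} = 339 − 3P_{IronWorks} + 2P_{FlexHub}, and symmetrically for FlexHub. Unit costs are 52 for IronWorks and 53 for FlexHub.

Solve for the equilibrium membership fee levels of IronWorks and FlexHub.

123.9375, 124.3125

IronWorks's profit: π = (P_{IronWorks} − 52)(339 − 3P_{IronWorks} + 2P_{FlexHub}).
∂π/∂P_{IronWorks} = 495 − 6P_{IronWorks} + 2P_{FlexHub} = 0 ⇒ P_{IronWorks} = 82.5 + (1/3)P_{FlexHub}.
Similarly P_{FlexHub} = 83 + (1/3)P_{IronWorks}.
Substituting the second reaction function into the first: P_{IronWorks} = 82.5 + (1/3)(83 + (1/3)P_{IronWorks}), which gives (8/9)P_{IronWorks} = 661/6 ⇒ P_{IronWorks} = 123.9375.
Then P_{FlexHub} = 83 + (1/3)·123.9375 = 124.3125.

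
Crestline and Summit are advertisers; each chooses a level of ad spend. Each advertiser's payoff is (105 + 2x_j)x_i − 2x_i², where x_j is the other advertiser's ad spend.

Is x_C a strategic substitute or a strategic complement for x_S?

strategic complements

Crestline's payoff is (105 + 2x_S)x_C − 2x_C².
∂π/∂x_C = 105 + 2x_S − 4x_C = 0, so x_C = 26.25 + 0.5x_S.
The best-response slope dx_C/dx_S = 0.5 > 0: the reaction function is upward-sloping, so the choices are strategic complements.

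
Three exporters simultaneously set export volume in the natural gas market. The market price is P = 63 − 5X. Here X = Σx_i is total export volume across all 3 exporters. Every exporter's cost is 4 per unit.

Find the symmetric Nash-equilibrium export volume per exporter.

A representative exporter's profit is π_i = x_i(63 − 5X) − 4x_i, with X = x_i + Σ_{j≠i} x_j.
First-order condition: 59 − 10x_i − 5Σ_{j≠i} x_j = 0.
With identical exporters, set every x_j = x: then 59 − 10x − 10x = 0, i.e. x = 59/20 = 2.95.

2.95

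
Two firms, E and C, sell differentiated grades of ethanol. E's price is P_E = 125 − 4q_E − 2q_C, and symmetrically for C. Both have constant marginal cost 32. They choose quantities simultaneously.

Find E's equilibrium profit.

345.96

Firm E's profit: π = q_E(125 − 4q_E − 2q_C) − 32q_E.
∂π/∂q_E = 93 − 8q_E − 2q_C = 0 ⇒ q_E = 11.625 − 0.25q_C.
By symmetry q_C = q_E; substituting into the reaction function, 1.25q_E = 11.625 and q_E = 9.3.
P_E = 125 − 4·9.3 − 2·9.3 = 69.2.
Profit = (69.2 − 32)·9.3 = 345.96.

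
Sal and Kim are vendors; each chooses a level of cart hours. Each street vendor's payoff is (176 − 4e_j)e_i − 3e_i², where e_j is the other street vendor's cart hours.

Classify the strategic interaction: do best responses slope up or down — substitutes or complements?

Sal's payoff is (176 − 4e_K)e_S − 3e_S².
∂π/∂e_S = 176 − 4e_K − 6e_S = 0, so e_S = 88/3 − (2/3)e_K.
The best-response slope de_S/de_K = −2/3 < 0: the reaction function is downward-sloping, so the choices are strategic substitutes.

strategic substitutes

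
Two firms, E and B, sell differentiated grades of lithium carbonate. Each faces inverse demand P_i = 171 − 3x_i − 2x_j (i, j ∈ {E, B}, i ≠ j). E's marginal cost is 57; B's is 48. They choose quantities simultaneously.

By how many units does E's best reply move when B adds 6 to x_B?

-2

Firm E's profit: π = x_E(171 − 3x_E − 2x_B) − 57x_E.
∂π/∂x_E = 114 − 6x_E − 2x_B = 0 ⇒ x_E = 19 − (1/3)x_B.
The reaction-function slope is −1/3, so a 6-unit rise in x_B moves x_E by −1/3 × 6 = −2. E's best response falls — the actions are strategic substitutes.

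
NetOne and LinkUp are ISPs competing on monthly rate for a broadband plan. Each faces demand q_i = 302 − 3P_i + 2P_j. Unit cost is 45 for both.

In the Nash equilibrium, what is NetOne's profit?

NetOne's profit: π = (P_{NetOne} − 45)(302 − 3P_{NetOne} + 2P_{LinkUp}).
∂π/∂P_{NetOne} = 437 − 6P_{NetOne} + 2P_{LinkUp} = 0 ⇒ P_{NetOne} = 437/6 + (1/3)P_{LinkUp}.
Setting P_{NetOne} = P_{LinkUp} in the reaction function: P_{NetOne} = 437/6 + (1/3)P_{NetOne}, so P_{NetOne} = (437/6) / (2/3) = 109.25.
q_{NetOne} = 302 − 3·109.25 + 2·109.25 = 192.75.
Profit = (109.25 − 45)·192.75 = 12384.1875.

12384.1875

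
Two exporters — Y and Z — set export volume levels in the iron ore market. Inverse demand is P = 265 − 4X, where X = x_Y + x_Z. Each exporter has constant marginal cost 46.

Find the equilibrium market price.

Exporter Y's profit: π = x_Y(265 − 4(x_Y + x_Z)) − 46x_Y.
∂π/∂x_Y = 219 − 8x_Y − 4x_Z = 0, so x_Y = 27.375 − 0.5x_Z.
The game is symmetric, so in equilibrium x_Z = x_Y: the reaction function gives 1.5x_Y = 27.375, hence x_Y = 18.25.
Equilibrium price: P = 265 − 4·36.5 = 119.

119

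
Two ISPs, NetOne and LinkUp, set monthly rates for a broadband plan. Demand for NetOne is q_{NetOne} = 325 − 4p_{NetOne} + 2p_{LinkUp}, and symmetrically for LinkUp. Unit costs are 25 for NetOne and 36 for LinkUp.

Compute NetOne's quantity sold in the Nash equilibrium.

189.2

NetOne's profit: π = (p_{NetOne} − 25)(325 − 4p_{NetOne} + 2p_{LinkUp}).
∂π/∂p_{NetOne} = 425 − 8p_{NetOne} + 2p_{LinkUp} = 0 ⇒ p_{NetOne} = 53.125 + 0.25p_{LinkUp}.
Similarly p_{LinkUp} = 58.625 + 0.25p_{NetOne}.
Substituting the second reaction function into the first: p_{NetOne} = 53.125 + 0.25(58.625 + 0.25p_{NetOne}), which gives 0.9375p_{NetOne} = 2169/32 ⇒ p_{NetOne} = 72.3.
Then p_{LinkUp} = 58.625 + 0.25·72.3 = 76.7.
q_{NetOne} = 325 − 4·72.3 + 2·76.7 = 189.2.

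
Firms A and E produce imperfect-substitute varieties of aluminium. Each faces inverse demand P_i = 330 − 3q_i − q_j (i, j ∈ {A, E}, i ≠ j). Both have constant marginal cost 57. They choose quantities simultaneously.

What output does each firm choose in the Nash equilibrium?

39

Firm A's profit: π = q_A(330 − 3q_A − q_E) − 57q_A.
∂π/∂q_A = 273 − 6q_A − q_E = 0 ⇒ q_A = 45.5 − (1/6)q_E.
Setting q_A = q_E in the reaction function: q_A = 45.5 − (1/6)q_A, so q_A = 45.5 / (7/6) = 39.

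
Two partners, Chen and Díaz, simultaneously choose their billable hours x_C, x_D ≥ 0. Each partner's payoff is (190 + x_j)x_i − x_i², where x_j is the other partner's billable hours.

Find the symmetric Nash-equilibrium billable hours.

Chen's payoff is (190 + x_D)x_C − x_C².
∂π/∂x_C = 190 + x_D − 2x_C = 0, so x_C = 95 + 0.5x_D.
Setting x_C = x_D in the reaction function: x_C = 95 + 0.5x_C, so x_C = 95 / 0.5 = 190.

190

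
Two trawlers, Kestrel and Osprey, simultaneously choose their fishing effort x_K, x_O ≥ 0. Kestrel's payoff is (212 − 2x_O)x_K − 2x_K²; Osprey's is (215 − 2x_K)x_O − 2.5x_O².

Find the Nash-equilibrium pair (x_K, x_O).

Expanding Kestrel's payoff: 212x_K − 2x_Ox_K − 2x_K².
∂π/∂x_K = 212 − 2x_O − 4x_K = 0, so x_K = 53 − 0.5x_O.
Likewise for Osprey: x_O = 43 − 0.4x_K.
Substituting the second reaction function into the first: x_K = 53 − 0.5(43 − 0.4x_K), which gives 0.8x_K = 31.5 ⇒ x_K = 39.375.
Then x_O = 43 − 0.4·39.375 = 27.25.

39.375, 27.25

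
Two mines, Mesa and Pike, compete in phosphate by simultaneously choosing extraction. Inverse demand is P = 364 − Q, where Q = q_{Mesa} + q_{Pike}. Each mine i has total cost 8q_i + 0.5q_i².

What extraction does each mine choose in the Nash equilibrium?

89

Mine Mesa's profit: π = q_{Mesa}(364 − (q_{Mesa} + q_{Pike})) − 8q_{Mesa} − 0.5q_{Mesa}².
∂π/∂q_{Mesa} = 356 − 3q_{Mesa} − q_{Pike} = 0, so q_{Mesa} = 356/3 − (1/3)q_{Pike}.
Setting q_{Mesa} = q_{Pike} in the reaction function: q_{Mesa} = 356/3 − (1/3)q_{Mesa}, so q_{Mesa} = (356/3) / (4/3) = 89.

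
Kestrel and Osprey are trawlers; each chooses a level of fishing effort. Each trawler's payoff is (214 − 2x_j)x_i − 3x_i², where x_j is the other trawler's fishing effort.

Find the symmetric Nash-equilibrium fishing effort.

26.75

Kestrel's payoff is (214 − 2x_O)x_K − 3x_K².
∂π/∂x_K = 214 − 2x_O − 6x_K = 0, so x_K = 107/3 − (1/3)x_O.
The game is symmetric, so in equilibrium x_O = x_K: the reaction function gives (4/3)x_K = 107/3, hence x_K = 26.75.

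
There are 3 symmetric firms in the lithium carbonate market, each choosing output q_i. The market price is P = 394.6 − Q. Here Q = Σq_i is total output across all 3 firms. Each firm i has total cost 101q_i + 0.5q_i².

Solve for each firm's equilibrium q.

58.72

A representative firm's profit is π_i = q_i(394.6 − Q) − 101q_i − 0.5q_i², with Q = q_i + Σ_{j≠i} q_j.
First-order condition: 293.6 − 3q_i − Σ_{j≠i} q_j = 0.
Imposing symmetry (q_j = q for all j) turns Σ_{j≠i} q_j into 2q, so 293.6 = 5q and q = 58.72.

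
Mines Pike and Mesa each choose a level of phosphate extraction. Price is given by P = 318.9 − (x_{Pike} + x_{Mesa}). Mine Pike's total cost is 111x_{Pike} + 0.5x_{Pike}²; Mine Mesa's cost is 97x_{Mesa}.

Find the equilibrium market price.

188.56

Mine Pike's profit: π = x_{Pike}(318.9 − (x_{Pike} + x_{Mesa})) − 111x_{Pike} − 0.5x_{Pike}².
∂π/∂x_{Pike} = 207.9 − 3x_{Pike} − x_{Mesa} = 0, so x_{Pike} = 69.3 − (1/3)x_{Mesa}.
For Mesa: ∂π/∂x_{Mesa} = 221.9 − 2x_{Mesa} − x_{Pike} = 0 ⇒ x_{Mesa} = 110.95 − 0.5x_{Pike}.
Solving the two reaction functions simultaneously: (1 − (−1/3)(−0.5))x_{Pike} = 69.3 − (1/3)·110.95, so (5/6)x_{Pike} = 1939/60 and x_{Pike} = 38.78.
Then x_{Mesa} = 110.95 − 0.5·38.78 = 91.56.
Equilibrium price: P = 318.9 − 130.34 = 188.56.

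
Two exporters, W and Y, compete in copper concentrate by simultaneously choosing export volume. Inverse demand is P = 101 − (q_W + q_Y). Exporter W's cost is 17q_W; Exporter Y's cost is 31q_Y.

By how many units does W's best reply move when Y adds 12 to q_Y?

Exporter W's profit: π = q_W(101 − (q_W + q_Y)) − 17q_W.
∂π/∂q_W = 84 − 2q_W − q_Y = 0, so q_W = 42 − 0.5q_Y.
The reaction-function slope is −0.5, so a 12-unit rise in q_Y moves q_W by −0.5 × 12 = −6. W's best response falls — the actions are strategic substitutes.

-6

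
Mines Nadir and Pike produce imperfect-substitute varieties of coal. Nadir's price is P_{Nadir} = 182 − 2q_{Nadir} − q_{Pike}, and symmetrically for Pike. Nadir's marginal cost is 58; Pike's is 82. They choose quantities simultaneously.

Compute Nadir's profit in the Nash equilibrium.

1393.92

Mine Nadir's profit: π = q_{Nadir}(182 − 2q_{Nadir} − q_{Pike}) − 58q_{Nadir}.
∂π/∂q_{Nadir} = 124 − 4q_{Nadir} − q_{Pike} = 0 ⇒ q_{Nadir} = 31 − 0.25q_{Pike}.
Similarly q_{Pike} = 25 − 0.25q_{Nadir}.
Solving the two reaction functions simultaneously: (1 − (−0.25)(−0.25))q_{Nadir} = 31 − 0.25·25, so 0.9375q_{Nadir} = 24.75 and q_{Nadir} = 26.4.
Then q_{Pike} = 25 − 0.25·26.4 = 18.4.
P_{Nadir} = 182 − 2·26.4 − 18.4 = 110.8.
Profit = (110.8 − 58)·26.4 = 1393.92.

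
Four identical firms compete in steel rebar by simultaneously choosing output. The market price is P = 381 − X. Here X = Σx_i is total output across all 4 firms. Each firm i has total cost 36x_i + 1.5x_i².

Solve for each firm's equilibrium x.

A representative firm's profit is π_i = x_i(381 − X) − 36x_i − 1.5x_i², with X = x_i + Σ_{j≠i} x_j.
First-order condition: 345 − 5x_i − Σ_{j≠i} x_j = 0.
With identical firms, set every x_j = x: then 345 − 5x − 3x = 0, i.e. x = 345/8 = 43.125.

43.125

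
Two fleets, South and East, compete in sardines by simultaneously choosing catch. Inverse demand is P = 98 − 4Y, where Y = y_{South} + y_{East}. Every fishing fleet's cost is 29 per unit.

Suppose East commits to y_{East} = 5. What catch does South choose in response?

Fishing fleet South's profit: π = y_{South}(98 − 4(y_{South} + y_{East})) − 29y_{South}.
∂π/∂y_{South} = 69 − 8y_{South} − 4y_{East} = 0, so y_{South} = 8.625 − 0.5y_{East}.
At y_{East} = 5: y_{South} = 8.625 − 0.5·5 = 6.125.

6.125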